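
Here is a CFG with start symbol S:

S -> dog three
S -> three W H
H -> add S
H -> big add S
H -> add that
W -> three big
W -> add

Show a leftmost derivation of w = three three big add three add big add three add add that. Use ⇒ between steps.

S ⇒ three W H ⇒ three three big H ⇒ three three big add S ⇒ three three big add three W H ⇒ three three big add three add H ⇒ three three big add three add big add S ⇒ three three big add three add big add three W H ⇒ three three big add three add big add three add H ⇒ three three big add three add big add three add add that

S ⇒ three W H   [S -> three W H]
three W H ⇒ three three big H   [W -> three big]
three three big H ⇒ three three big add S   [H -> add S]
three three big add S ⇒ three three big add three W H   [S -> three W H]
three three big add three W H ⇒ three three big add three add H   [W -> add]
three three big add three add H ⇒ three three big add three add big add S   [H -> big add S]
three three big add three add big add S ⇒ three three big add three add big add three W H   [S -> three W H]
three three big add three add big add three W H ⇒ three three big add three add big add three add H   [W -> add]
three three big add three add big add three add H ⇒ three three big add three add big add three add add that   [H -> add that]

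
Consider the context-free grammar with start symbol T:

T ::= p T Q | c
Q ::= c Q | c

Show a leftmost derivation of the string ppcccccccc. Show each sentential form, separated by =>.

T => pTQ   [T ::= p T Q]
pTQ => ppTQQ   [T ::= p T Q]
ppTQQ => ppcQQ   [T ::= c]
ppcQQ => ppccQQ   [Q ::= c Q]
ppccQQ => ppcccQQ   [Q ::= c Q]
ppcccQQ => ppccccQQ   [Q ::= c Q]
ppccccQQ => ppcccccQQ   [Q ::= c Q]
ppcccccQQ => ppccccccQ   [Q ::= c]
ppccccccQ => ppcccccccQ   [Q ::= c Q]
ppcccccccQ => ppcccccccc   [Q ::= c]

T => pTQ => ppTQQ => ppcQQ => ppccQQ => ppcccQQ => ppccccQQ => ppcccccQQ => ppccccccQ => ppcccccccQ => ppcccccccc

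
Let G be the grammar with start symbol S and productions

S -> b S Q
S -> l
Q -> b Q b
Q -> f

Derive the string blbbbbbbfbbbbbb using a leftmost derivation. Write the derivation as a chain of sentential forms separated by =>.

S => bSQ   [S -> b S Q]
bSQ => blQ   [S -> l]
blQ => blbQb   [Q -> b Q b]
blbQb => blbbQbb   [Q -> b Q b]
blbbQbb => blbbbQbbb   [Q -> b Q b]
blbbbQbbb => blbbbbQbbbb   [Q -> b Q b]
blbbbbQbbbb => blbbbbbQbbbbb   [Q -> b Q b]
blbbbbbQbbbbb => blbbbbbbQbbbbbb   [Q -> b Q b]
blbbbbbbQbbbbbb => blbbbbbbfbbbbbb   [Q -> f]

S=>bSQ=>blQ=>blbQb=>blbbQbb=>blbbbQbbb=>blbbbbQbbbb=>blbbbbbQbbbbb=>blbbbbbbQbbbbbb=>blbbbbbbfbbbbbb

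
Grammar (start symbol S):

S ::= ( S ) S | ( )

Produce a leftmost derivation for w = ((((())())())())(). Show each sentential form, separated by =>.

S => (S)S   [S ::= ( S ) S]
(S)S => ((S)S)S   [S ::= ( S ) S]
((S)S)S => (((S)S)S)S   [S ::= ( S ) S]
(((S)S)S)S => ((((S)S)S)S)S   [S ::= ( S ) S]
((((S)S)S)S)S => ((((())S)S)S)S   [S ::= ( )]
((((())S)S)S)S => ((((())())S)S)S   [S ::= ( )]
((((())())S)S)S => ((((())())())S)S   [S ::= ( )]
((((())())())S)S => ((((())())())())S   [S ::= ( )]
((((())())())())S => ((((())())())())()   [S ::= ( )]

S => (S)S => ((S)S)S => (((S)S)S)S => ((((S)S)S)S)S => ((((())S)S)S)S => ((((())())S)S)S => ((((())())())S)S => ((((())())())())S => ((((())())())())()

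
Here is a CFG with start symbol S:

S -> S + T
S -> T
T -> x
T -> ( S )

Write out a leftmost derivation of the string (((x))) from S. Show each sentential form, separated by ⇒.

S ⇒ T ⇒ (S) ⇒ (T) ⇒ ((S)) ⇒ ((T)) ⇒ (((S))) ⇒ (((T))) ⇒ (((x)))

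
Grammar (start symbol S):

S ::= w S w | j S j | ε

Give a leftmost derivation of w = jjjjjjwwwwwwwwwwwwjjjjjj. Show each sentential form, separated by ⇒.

S ⇒ jSj ⇒ jjSjj ⇒ jjjSjjj ⇒ jjjjSjjjj ⇒ jjjjjSjjjjj ⇒ jjjjjjSjjjjjj ⇒ jjjjjjwSwjjjjjj ⇒ jjjjjjwwSwwjjjjjj ⇒ jjjjjjwwwSwwwjjjjjj ⇒ jjjjjjwwwwSwwwwjjjjjj ⇒ jjjjjjwwwwwSwwwwwjjjjjj ⇒ jjjjjjwwwwwwSwwwwwwjjjjjj ⇒ jjjjjjwwwwwwwwwwwwjjjjjj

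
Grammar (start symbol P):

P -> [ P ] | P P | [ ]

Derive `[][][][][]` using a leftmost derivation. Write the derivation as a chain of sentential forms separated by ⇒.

P⇒PP⇒PPP⇒PPPP⇒PPPPP⇒[]PPPP⇒[][]PPP⇒[][][]PP⇒[][][][]P⇒[][][][][]

P ⇒ PP   [P -> P P]
PP ⇒ PPP   [P -> P P]
PPP ⇒ PPPP   [P -> P P]
PPPP ⇒ PPPPP   [P -> P P]
PPPPP ⇒ []PPPP   [P -> [ ]]
[]PPPP ⇒ [][]PPP   [P -> [ ]]
[][]PPP ⇒ [][][]PP   [P -> [ ]]
[][][]PP ⇒ [][][][]P   [P -> [ ]]
[][][][]P ⇒ [][][][][]   [P -> [ ]]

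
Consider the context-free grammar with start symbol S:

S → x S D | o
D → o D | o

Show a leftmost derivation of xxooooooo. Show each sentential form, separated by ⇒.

S ⇒ xSD ⇒ xxSDD ⇒ xxoDD ⇒ xxooDD ⇒ xxoooDD ⇒ xxooooDD ⇒ xxoooooDD ⇒ xxooooooD ⇒ xxooooooo

S ⇒ xSD   [S → x S D]
xSD ⇒ xxSDD   [S → x S D]
xxSDD ⇒ xxoDD   [S → o]
xxoDD ⇒ xxooDD   [D → o D]
xxooDD ⇒ xxoooDD   [D → o D]
xxoooDD ⇒ xxooooDD   [D → o D]
xxooooDD ⇒ xxoooooDD   [D → o D]
xxoooooDD ⇒ xxooooooD   [D → o]
xxooooooD ⇒ xxooooooo   [D → o]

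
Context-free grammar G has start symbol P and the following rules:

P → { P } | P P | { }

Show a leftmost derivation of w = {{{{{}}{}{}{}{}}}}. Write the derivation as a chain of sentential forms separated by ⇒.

P ⇒ {P}   [P → { P }]
{P} ⇒ {{P}}   [P → { P }]
{{P}} ⇒ {{{P}}}   [P → { P }]
{{{P}}} ⇒ {{{PP}}}   [P → P P]
{{{PP}}} ⇒ {{{{P}P}}}   [P → { P }]
{{{{P}P}}} ⇒ {{{{{}}P}}}   [P → { }]
{{{{{}}P}}} ⇒ {{{{{}}PP}}}   [P → P P]
{{{{{}}PP}}} ⇒ {{{{{}}PPP}}}   [P → P P]
{{{{{}}PPP}}} ⇒ {{{{{}}PPPP}}}   [P → P P]
{{{{{}}PPPP}}} ⇒ {{{{{}}{}PPP}}}   [P → { }]
{{{{{}}{}PPP}}} ⇒ {{{{{}}{}{}PP}}}   [P → { }]
{{{{{}}{}{}PP}}} ⇒ {{{{{}}{}{}{}P}}}   [P → { }]
{{{{{}}{}{}{}P}}} ⇒ {{{{{}}{}{}{}{}}}}   [P → { }]

P⇒{P}⇒{{P}}⇒{{{P}}}⇒{{{PP}}}⇒{{{{P}P}}}⇒{{{{{}}P}}}⇒{{{{{}}PP}}}⇒{{{{{}}PPP}}}⇒{{{{{}}PPPP}}}⇒{{{{{}}{}PPP}}}⇒{{{{{}}{}{}PP}}}⇒{{{{{}}{}{}{}P}}}⇒{{{{{}}{}{}{}{}}}}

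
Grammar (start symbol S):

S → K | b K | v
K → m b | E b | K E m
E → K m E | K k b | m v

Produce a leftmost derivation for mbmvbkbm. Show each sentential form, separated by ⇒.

S ⇒ K   [S → K]
K ⇒ KEm   [K → K E m]
KEm ⇒ mbEm   [K → m b]
mbEm ⇒ mbKkbm   [E → K k b]
mbKkbm ⇒ mbEbkbm   [K → E b]
mbEbkbm ⇒ mbmvbkbm   [E → m v]

S⇒K⇒KEm⇒mbEm⇒mbKkbm⇒mbEbkbm⇒mbmvbkbm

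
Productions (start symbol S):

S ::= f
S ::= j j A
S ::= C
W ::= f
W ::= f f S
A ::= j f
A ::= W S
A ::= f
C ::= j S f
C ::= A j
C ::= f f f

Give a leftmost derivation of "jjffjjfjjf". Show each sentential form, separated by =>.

S=>jjA=>jjWS=>jjffSS=>jjffjjAS=>jjffjjfS=>jjffjjfjjA=>jjffjjfjjf

S => jjA   [S ::= j j A]
jjA => jjWS   [A ::= W S]
jjWS => jjffSS   [W ::= f f S]
jjffSS => jjffjjAS   [S ::= j j A]
jjffjjAS => jjffjjfS   [A ::= f]
jjffjjfS => jjffjjfjjA   [S ::= j j A]
jjffjjfjjA => jjffjjfjjf   [A ::= f]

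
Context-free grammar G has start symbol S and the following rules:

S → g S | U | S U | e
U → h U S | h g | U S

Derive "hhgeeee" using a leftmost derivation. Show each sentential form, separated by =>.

S => U   [S → U]
U => US   [U → U S]
US => USS   [U → U S]
USS => hUSSS   [U → h U S]
hUSSS => hUSSSS   [U → U S]
hUSSSS => hhgSSSS   [U → h g]
hhgSSSS => hhgeSSS   [S → e]
hhgeSSS => hhgeeSS   [S → e]
hhgeeSS => hhgeeeS   [S → e]
hhgeeeS => hhgeeee   [S → e]

S => U => US => USS => hUSSS => hUSSSS => hhgSSSS => hhgeSSS => hhgeeSS => hhgeeeS => hhgeeee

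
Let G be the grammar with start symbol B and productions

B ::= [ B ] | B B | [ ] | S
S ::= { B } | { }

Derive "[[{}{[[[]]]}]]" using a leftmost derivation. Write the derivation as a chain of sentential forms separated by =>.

B=>[B]=>[[B]]=>[[BB]]=>[[SB]]=>[[{}B]]=>[[{}S]]=>[[{}{B}]]=>[[{}{[B]}]]=>[[{}{[[B]]}]]=>[[{}{[[[]]]}]]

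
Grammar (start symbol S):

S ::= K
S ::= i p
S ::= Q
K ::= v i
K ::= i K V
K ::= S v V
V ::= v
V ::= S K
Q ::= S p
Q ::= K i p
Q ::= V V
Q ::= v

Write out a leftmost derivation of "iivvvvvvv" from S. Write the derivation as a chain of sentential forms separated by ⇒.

S ⇒ K   [S ::= K]
K ⇒ SvV   [K ::= S v V]
SvV ⇒ KvV   [S ::= K]
KvV ⇒ iKVvV   [K ::= i K V]
iKVvV ⇒ iiKVVvV   [K ::= i K V]
iiKVVvV ⇒ iiSvVVVvV   [K ::= S v V]
iiSvVVVvV ⇒ iiQvVVVvV   [S ::= Q]
iiQvVVVvV ⇒ iivvVVVvV   [Q ::= v]
iivvVVVvV ⇒ iivvvVVvV   [V ::= v]
iivvvVVvV ⇒ iivvvvVvV   [V ::= v]
iivvvvVvV ⇒ iivvvvvvV   [V ::= v]
iivvvvvvV ⇒ iivvvvvvv   [V ::= v]

S ⇒ K ⇒ SvV ⇒ KvV ⇒ iKVvV ⇒ iiKVVvV ⇒ iiSvVVVvV ⇒ iiQvVVVvV ⇒ iivvVVVvV ⇒ iivvvVVvV ⇒ iivvvvVvV ⇒ iivvvvvvV ⇒ iivvvvvvv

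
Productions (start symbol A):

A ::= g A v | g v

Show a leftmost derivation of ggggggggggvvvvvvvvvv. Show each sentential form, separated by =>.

A => gAv => ggAvv => gggAvvv => ggggAvvvv => gggggAvvvvv => ggggggAvvvvvv => gggggggAvvvvvvv => ggggggggAvvvvvvvv => gggggggggAvvvvvvvvv => ggggggggggvvvvvvvvvv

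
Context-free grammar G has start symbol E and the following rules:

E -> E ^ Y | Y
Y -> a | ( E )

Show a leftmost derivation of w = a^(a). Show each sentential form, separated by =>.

E => E^Y   [E -> E ^ Y]
E^Y => Y^Y   [E -> Y]
Y^Y => a^Y   [Y -> a]
a^Y => a^(E)   [Y -> ( E )]
a^(E) => a^(Y)   [E -> Y]
a^(Y) => a^(a)   [Y -> a]

E=>E^Y=>Y^Y=>a^Y=>a^(E)=>a^(Y)=>a^(a)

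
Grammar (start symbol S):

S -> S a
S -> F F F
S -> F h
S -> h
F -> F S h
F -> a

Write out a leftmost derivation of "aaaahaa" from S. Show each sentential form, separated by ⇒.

S⇒FFF⇒FShFF⇒aShFF⇒aFFFhFF⇒aaFFhFF⇒aaaFhFF⇒aaaahFF⇒aaaahaF⇒aaaahaa

S ⇒ FFF   [S -> F F F]
FFF ⇒ FShFF   [F -> F S h]
FShFF ⇒ aShFF   [F -> a]
aShFF ⇒ aFFFhFF   [S -> F F F]
aFFFhFF ⇒ aaFFhFF   [F -> a]
aaFFhFF ⇒ aaaFhFF   [F -> a]
aaaFhFF ⇒ aaaahFF   [F -> a]
aaaahFF ⇒ aaaahaF   [F -> a]
aaaahaF ⇒ aaaahaa   [F -> a]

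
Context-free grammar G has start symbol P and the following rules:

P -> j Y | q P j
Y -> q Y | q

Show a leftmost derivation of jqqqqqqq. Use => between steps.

P => jY   [P -> j Y]
jY => jqY   [Y -> q Y]
jqY => jqqY   [Y -> q Y]
jqqY => jqqqY   [Y -> q Y]
jqqqY => jqqqqY   [Y -> q Y]
jqqqqY => jqqqqqY   [Y -> q Y]
jqqqqqY => jqqqqqqY   [Y -> q Y]
jqqqqqqY => jqqqqqqq   [Y -> q]

P => jY => jqY => jqqY => jqqqY => jqqqqY => jqqqqqY => jqqqqqqY => jqqqqqqq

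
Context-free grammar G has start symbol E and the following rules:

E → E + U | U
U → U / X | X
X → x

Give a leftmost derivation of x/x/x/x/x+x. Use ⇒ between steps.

E ⇒ E+U ⇒ U+U ⇒ U/X+U ⇒ U/X/X+U ⇒ U/X/X/X+U ⇒ U/X/X/X/X+U ⇒ X/X/X/X/X+U ⇒ x/X/X/X/X+U ⇒ x/x/X/X/X+U ⇒ x/x/x/X/X+U ⇒ x/x/x/x/X+U ⇒ x/x/x/x/x+U ⇒ x/x/x/x/x+X ⇒ x/x/x/x/x+x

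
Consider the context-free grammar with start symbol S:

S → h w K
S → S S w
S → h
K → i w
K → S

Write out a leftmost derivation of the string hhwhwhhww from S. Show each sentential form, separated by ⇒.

S ⇒ SSw   [S → S S w]
SSw ⇒ SSwSw   [S → S S w]
SSwSw ⇒ hSwSw   [S → h]
hSwSw ⇒ hhwSw   [S → h]
hhwSw ⇒ hhwSSww   [S → S S w]
hhwSSww ⇒ hhwhwKSww   [S → h w K]
hhwhwKSww ⇒ hhwhwSSww   [K → S]
hhwhwSSww ⇒ hhwhwhSww   [S → h]
hhwhwhSww ⇒ hhwhwhhww   [S → h]

S⇒SSw⇒SSwSw⇒hSwSw⇒hhwSw⇒hhwSSww⇒hhwhwKSww⇒hhwhwSSww⇒hhwhwhSww⇒hhwhwhhww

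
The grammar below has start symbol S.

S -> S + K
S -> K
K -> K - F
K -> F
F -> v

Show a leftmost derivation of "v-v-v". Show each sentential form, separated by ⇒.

S⇒K⇒K-F⇒K-F-F⇒F-F-F⇒v-F-F⇒v-v-F⇒v-v-v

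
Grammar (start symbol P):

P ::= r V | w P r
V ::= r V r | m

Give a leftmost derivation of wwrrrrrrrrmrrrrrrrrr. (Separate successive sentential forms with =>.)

P => wPr   [P ::= w P r]
wPr => wwPrr   [P ::= w P r]
wwPrr => wwrVrr   [P ::= r V]
wwrVrr => wwrrVrrr   [V ::= r V r]
wwrrVrrr => wwrrrVrrrr   [V ::= r V r]
wwrrrVrrrr => wwrrrrVrrrrr   [V ::= r V r]
wwrrrrVrrrrr => wwrrrrrVrrrrrr   [V ::= r V r]
wwrrrrrVrrrrrr => wwrrrrrrVrrrrrrr   [V ::= r V r]
wwrrrrrrVrrrrrrr => wwrrrrrrrVrrrrrrrr   [V ::= r V r]
wwrrrrrrrVrrrrrrrr => wwrrrrrrrrVrrrrrrrrr   [V ::= r V r]
wwrrrrrrrrVrrrrrrrrr => wwrrrrrrrrmrrrrrrrrr   [V ::= m]

P=>wPr=>wwPrr=>wwrVrr=>wwrrVrrr=>wwrrrVrrrr=>wwrrrrVrrrrr=>wwrrrrrVrrrrrr=>wwrrrrrrVrrrrrrr=>wwrrrrrrrVrrrrrrrr=>wwrrrrrrrrVrrrrrrrrr=>wwrrrrrrrrmrrrrrrrrr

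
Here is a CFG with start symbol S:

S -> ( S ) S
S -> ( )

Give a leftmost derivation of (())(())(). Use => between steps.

S => (S)S   [S -> ( S ) S]
(S)S => (())S   [S -> ( )]
(())S => (())(S)S   [S -> ( S ) S]
(())(S)S => (())(())S   [S -> ( )]
(())(())S => (())(())()   [S -> ( )]

S=>(S)S=>(())S=>(())(S)S=>(())(())S=>(())(())()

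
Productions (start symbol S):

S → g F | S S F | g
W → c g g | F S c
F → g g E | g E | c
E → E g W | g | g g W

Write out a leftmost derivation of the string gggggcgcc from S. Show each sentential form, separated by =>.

S => SSF   [S → S S F]
SSF => gFSF   [S → g F]
gFSF => ggESF   [F → g E]
ggESF => gggSF   [E → g]
gggSF => gggSSFF   [S → S S F]
gggSSFF => gggSSFSFF   [S → S S F]
gggSSFSFF => ggggSFSFF   [S → g]
ggggSFSFF => gggggFSFF   [S → g]
gggggFSFF => gggggcSFF   [F → c]
gggggcSFF => gggggcgFF   [S → g]
gggggcgFF => gggggcgcF   [F → c]
gggggcgcF => gggggcgcc   [F → c]

S => SSF => gFSF => ggESF => gggSF => gggSSFF => gggSSFSFF => ggggSFSFF => gggggFSFF => gggggcSFF => gggggcgFF => gggggcgcF => gggggcgcc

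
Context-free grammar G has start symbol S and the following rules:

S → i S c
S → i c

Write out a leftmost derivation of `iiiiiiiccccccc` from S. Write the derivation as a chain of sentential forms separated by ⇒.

S ⇒ iSc ⇒ iiScc ⇒ iiiSccc ⇒ iiiiScccc ⇒ iiiiiSccccc ⇒ iiiiiiScccccc ⇒ iiiiiiiccccccc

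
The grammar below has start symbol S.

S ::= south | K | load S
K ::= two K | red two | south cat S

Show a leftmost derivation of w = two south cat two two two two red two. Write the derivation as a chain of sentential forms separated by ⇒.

S ⇒ K ⇒ two K ⇒ two south cat S ⇒ two south cat K ⇒ two south cat two K ⇒ two south cat two two K ⇒ two south cat two two two K ⇒ two south cat two two two two K ⇒ two south cat two two two two red two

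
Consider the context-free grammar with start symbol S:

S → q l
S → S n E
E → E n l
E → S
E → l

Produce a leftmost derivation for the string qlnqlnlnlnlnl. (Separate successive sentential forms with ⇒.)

S ⇒ SnE   [S → S n E]
SnE ⇒ qlnE   [S → q l]
qlnE ⇒ qlnS   [E → S]
qlnS ⇒ qlnSnE   [S → S n E]
qlnSnE ⇒ qlnSnEnE   [S → S n E]
qlnSnEnE ⇒ qlnSnEnEnE   [S → S n E]
qlnSnEnEnE ⇒ qlnSnEnEnEnE   [S → S n E]
qlnSnEnEnEnE ⇒ qlnqlnEnEnEnE   [S → q l]
qlnqlnEnEnEnE ⇒ qlnqlnlnEnEnE   [E → l]
qlnqlnlnEnEnE ⇒ qlnqlnlnlnEnE   [E → l]
qlnqlnlnlnEnE ⇒ qlnqlnlnlnlnE   [E → l]
qlnqlnlnlnlnE ⇒ qlnqlnlnlnlnl   [E → l]

S ⇒ SnE ⇒ qlnE ⇒ qlnS ⇒ qlnSnE ⇒ qlnSnEnE ⇒ qlnSnEnEnE ⇒ qlnSnEnEnEnE ⇒ qlnqlnEnEnEnE ⇒ qlnqlnlnEnEnE ⇒ qlnqlnlnlnEnE ⇒ qlnqlnlnlnlnE ⇒ qlnqlnlnlnlnl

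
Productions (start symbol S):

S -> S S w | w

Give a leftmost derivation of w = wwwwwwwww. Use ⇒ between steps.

S ⇒ SSw   [S -> S S w]
SSw ⇒ SSwSw   [S -> S S w]
SSwSw ⇒ SSwSwSw   [S -> S S w]
SSwSwSw ⇒ SSwSwSwSw   [S -> S S w]
SSwSwSwSw ⇒ wSwSwSwSw   [S -> w]
wSwSwSwSw ⇒ wwwSwSwSw   [S -> w]
wwwSwSwSw ⇒ wwwwwSwSw   [S -> w]
wwwwwSwSw ⇒ wwwwwwwSw   [S -> w]
wwwwwwwSw ⇒ wwwwwwwww   [S -> w]

S⇒SSw⇒SSwSw⇒SSwSwSw⇒SSwSwSwSw⇒wSwSwSwSw⇒wwwSwSwSw⇒wwwwwSwSw⇒wwwwwwwSw⇒wwwwwwwww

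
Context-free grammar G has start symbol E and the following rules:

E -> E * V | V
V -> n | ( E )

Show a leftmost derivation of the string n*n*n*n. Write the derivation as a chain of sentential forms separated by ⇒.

E ⇒ E*V   [E -> E * V]
E*V ⇒ E*V*V   [E -> E * V]
E*V*V ⇒ E*V*V*V   [E -> E * V]
E*V*V*V ⇒ V*V*V*V   [E -> V]
V*V*V*V ⇒ n*V*V*V   [V -> n]
n*V*V*V ⇒ n*n*V*V   [V -> n]
n*n*V*V ⇒ n*n*n*V   [V -> n]
n*n*n*V ⇒ n*n*n*n   [V -> n]

E ⇒ E*V ⇒ E*V*V ⇒ E*V*V*V ⇒ V*V*V*V ⇒ n*V*V*V ⇒ n*n*V*V ⇒ n*n*n*V ⇒ n*n*n*n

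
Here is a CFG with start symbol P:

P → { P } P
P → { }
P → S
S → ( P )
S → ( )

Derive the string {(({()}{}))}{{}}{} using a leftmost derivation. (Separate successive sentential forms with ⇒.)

P ⇒ {P}P ⇒ {S}P ⇒ {(P)}P ⇒ {(S)}P ⇒ {((P))}P ⇒ {(({P}P))}P ⇒ {(({S}P))}P ⇒ {(({()}P))}P ⇒ {(({()}{}))}P ⇒ {(({()}{}))}{P}P ⇒ {(({()}{}))}{{}}P ⇒ {(({()}{}))}{{}}{}

P ⇒ {P}P   [P → { P } P]
{P}P ⇒ {S}P   [P → S]
{S}P ⇒ {(P)}P   [S → ( P )]
{(P)}P ⇒ {(S)}P   [P → S]
{(S)}P ⇒ {((P))}P   [S → ( P )]
{((P))}P ⇒ {(({P}P))}P   [P → { P } P]
{(({P}P))}P ⇒ {(({S}P))}P   [P → S]
{(({S}P))}P ⇒ {(({()}P))}P   [S → ( )]
{(({()}P))}P ⇒ {(({()}{}))}P   [P → { }]
{(({()}{}))}P ⇒ {(({()}{}))}{P}P   [P → { P } P]
{(({()}{}))}{P}P ⇒ {(({()}{}))}{{}}P   [P → { }]
{(({()}{}))}{{}}P ⇒ {(({()}{}))}{{}}{}   [P → { }]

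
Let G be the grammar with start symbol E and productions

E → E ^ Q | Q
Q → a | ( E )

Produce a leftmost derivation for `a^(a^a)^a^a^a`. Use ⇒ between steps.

E ⇒ E^Q   [E → E ^ Q]
E^Q ⇒ E^Q^Q   [E → E ^ Q]
E^Q^Q ⇒ E^Q^Q^Q   [E → E ^ Q]
E^Q^Q^Q ⇒ E^Q^Q^Q^Q   [E → E ^ Q]
E^Q^Q^Q^Q ⇒ Q^Q^Q^Q^Q   [E → Q]
Q^Q^Q^Q^Q ⇒ a^Q^Q^Q^Q   [Q → a]
a^Q^Q^Q^Q ⇒ a^(E)^Q^Q^Q   [Q → ( E )]
a^(E)^Q^Q^Q ⇒ a^(E^Q)^Q^Q^Q   [E → E ^ Q]
a^(E^Q)^Q^Q^Q ⇒ a^(Q^Q)^Q^Q^Q   [E → Q]
a^(Q^Q)^Q^Q^Q ⇒ a^(a^Q)^Q^Q^Q   [Q → a]
a^(a^Q)^Q^Q^Q ⇒ a^(a^a)^Q^Q^Q   [Q → a]
a^(a^a)^Q^Q^Q ⇒ a^(a^a)^a^Q^Q   [Q → a]
a^(a^a)^a^Q^Q ⇒ a^(a^a)^a^a^Q   [Q → a]
a^(a^a)^a^a^Q ⇒ a^(a^a)^a^a^a   [Q → a]

E ⇒ E^Q ⇒ E^Q^Q ⇒ E^Q^Q^Q ⇒ E^Q^Q^Q^Q ⇒ Q^Q^Q^Q^Q ⇒ a^Q^Q^Q^Q ⇒ a^(E)^Q^Q^Q ⇒ a^(E^Q)^Q^Q^Q ⇒ a^(Q^Q)^Q^Q^Q ⇒ a^(a^Q)^Q^Q^Q ⇒ a^(a^a)^Q^Q^Q ⇒ a^(a^a)^a^Q^Q ⇒ a^(a^a)^a^a^Q ⇒ a^(a^a)^a^a^a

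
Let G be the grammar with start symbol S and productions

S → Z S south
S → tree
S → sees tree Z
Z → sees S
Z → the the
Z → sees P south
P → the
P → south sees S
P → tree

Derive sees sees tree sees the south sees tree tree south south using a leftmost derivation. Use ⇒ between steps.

S ⇒ Z S south ⇒ sees S S south ⇒ sees sees tree Z S south ⇒ sees sees tree sees P south S south ⇒ sees sees tree sees the south S south ⇒ sees sees tree sees the south Z S south south ⇒ sees sees tree sees the south sees S S south south ⇒ sees sees tree sees the south sees tree S south south ⇒ sees sees tree sees the south sees tree tree south south

S ⇒ Z S south   [S → Z S south]
Z S south ⇒ sees S S south   [Z → sees S]
sees S S south ⇒ sees sees tree Z S south   [S → sees tree Z]
sees sees tree Z S south ⇒ sees sees tree sees P south S south   [Z → sees P south]
sees sees tree sees P south S south ⇒ sees sees tree sees the south S south   [P → the]
sees sees tree sees the south S south ⇒ sees sees tree sees the south Z S south south   [S → Z S south]
sees sees tree sees the south Z S south south ⇒ sees sees tree sees the south sees S S south south   [Z → sees S]
sees sees tree sees the south sees S S south south ⇒ sees sees tree sees the south sees tree S south south   [S → tree]
sees sees tree sees the south sees tree S south south ⇒ sees sees tree sees the south sees tree tree south south   [S → tree]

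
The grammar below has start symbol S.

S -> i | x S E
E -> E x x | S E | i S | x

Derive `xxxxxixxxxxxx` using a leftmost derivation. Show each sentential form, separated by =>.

S => xSE => xxSEE => xxxSEEE => xxxxSEEEE => xxxxxSEEEEE => xxxxxiEEEEE => xxxxxiExxEEEE => xxxxxixxxEEEE => xxxxxixxxxEEE => xxxxxixxxxxEE => xxxxxixxxxxxE => xxxxxixxxxxxx

S => xSE   [S -> x S E]
xSE => xxSEE   [S -> x S E]
xxSEE => xxxSEEE   [S -> x S E]
xxxSEEE => xxxxSEEEE   [S -> x S E]
xxxxSEEEE => xxxxxSEEEEE   [S -> x S E]
xxxxxSEEEEE => xxxxxiEEEEE   [S -> i]
xxxxxiEEEEE => xxxxxiExxEEEE   [E -> E x x]
xxxxxiExxEEEE => xxxxxixxxEEEE   [E -> x]
xxxxxixxxEEEE => xxxxxixxxxEEE   [E -> x]
xxxxxixxxxEEE => xxxxxixxxxxEE   [E -> x]
xxxxxixxxxxEE => xxxxxixxxxxxE   [E -> x]
xxxxxixxxxxxE => xxxxxixxxxxxx   [E -> x]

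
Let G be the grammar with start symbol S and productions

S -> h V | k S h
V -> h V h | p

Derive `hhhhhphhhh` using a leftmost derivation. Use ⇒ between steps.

S ⇒ hV   [S -> h V]
hV ⇒ hhVh   [V -> h V h]
hhVh ⇒ hhhVhh   [V -> h V h]
hhhVhh ⇒ hhhhVhhh   [V -> h V h]
hhhhVhhh ⇒ hhhhhVhhhh   [V -> h V h]
hhhhhVhhhh ⇒ hhhhhphhhh   [V -> p]

S⇒hV⇒hhVh⇒hhhVhh⇒hhhhVhhh⇒hhhhhVhhhh⇒hhhhhphhhh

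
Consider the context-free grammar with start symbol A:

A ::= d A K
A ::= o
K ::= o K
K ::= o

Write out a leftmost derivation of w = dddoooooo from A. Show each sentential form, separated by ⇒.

A ⇒ dAK   [A ::= d A K]
dAK ⇒ ddAKK   [A ::= d A K]
ddAKK ⇒ dddAKKK   [A ::= d A K]
dddAKKK ⇒ dddoKKK   [A ::= o]
dddoKKK ⇒ dddooKKK   [K ::= o K]
dddooKKK ⇒ dddoooKKK   [K ::= o K]
dddoooKKK ⇒ dddooooKK   [K ::= o]
dddooooKK ⇒ dddoooooK   [K ::= o]
dddoooooK ⇒ dddoooooo   [K ::= o]

A ⇒ dAK ⇒ ddAKK ⇒ dddAKKK ⇒ dddoKKK ⇒ dddooKKK ⇒ dddoooKKK ⇒ dddooooKK ⇒ dddoooooK ⇒ dddoooooo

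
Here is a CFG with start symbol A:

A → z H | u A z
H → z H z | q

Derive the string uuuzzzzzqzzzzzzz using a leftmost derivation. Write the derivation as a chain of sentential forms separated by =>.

A => uAz   [A → u A z]
uAz => uuAzz   [A → u A z]
uuAzz => uuuAzzz   [A → u A z]
uuuAzzz => uuuzHzzz   [A → z H]
uuuzHzzz => uuuzzHzzzz   [H → z H z]
uuuzzHzzzz => uuuzzzHzzzzz   [H → z H z]
uuuzzzHzzzzz => uuuzzzzHzzzzzz   [H → z H z]
uuuzzzzHzzzzzz => uuuzzzzzHzzzzzzz   [H → z H z]
uuuzzzzzHzzzzzzz => uuuzzzzzqzzzzzzz   [H → q]

A=>uAz=>uuAzz=>uuuAzzz=>uuuzHzzz=>uuuzzHzzzz=>uuuzzzHzzzzz=>uuuzzzzHzzzzzz=>uuuzzzzzHzzzzzzz=>uuuzzzzzqzzzzzzz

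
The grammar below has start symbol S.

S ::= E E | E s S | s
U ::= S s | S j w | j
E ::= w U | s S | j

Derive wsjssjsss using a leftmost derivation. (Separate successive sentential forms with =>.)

S => EsS   [S ::= E s S]
EsS => wUsS   [E ::= w U]
wUsS => wSssS   [U ::= S s]
wSssS => wEEssS   [S ::= E E]
wEEssS => wsSEssS   [E ::= s S]
wsSEssS => wsEsSEssS   [S ::= E s S]
wsEsSEssS => wsjsSEssS   [E ::= j]
wsjsSEssS => wsjssEssS   [S ::= s]
wsjssEssS => wsjssjssS   [E ::= j]
wsjssjssS => wsjssjsss   [S ::= s]

S=>EsS=>wUsS=>wSssS=>wEEssS=>wsSEssS=>wsEsSEssS=>wsjsSEssS=>wsjssEssS=>wsjssjssS=>wsjssjsss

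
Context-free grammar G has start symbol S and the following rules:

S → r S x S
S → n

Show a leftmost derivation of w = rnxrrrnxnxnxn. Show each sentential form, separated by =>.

S => rSxS   [S → r S x S]
rSxS => rnxS   [S → n]
rnxS => rnxrSxS   [S → r S x S]
rnxrSxS => rnxrrSxSxS   [S → r S x S]
rnxrrSxSxS => rnxrrrSxSxSxS   [S → r S x S]
rnxrrrSxSxSxS => rnxrrrnxSxSxS   [S → n]
rnxrrrnxSxSxS => rnxrrrnxnxSxS   [S → n]
rnxrrrnxnxSxS => rnxrrrnxnxnxS   [S → n]
rnxrrrnxnxnxS => rnxrrrnxnxnxn   [S → n]

S => rSxS => rnxS => rnxrSxS => rnxrrSxSxS => rnxrrrSxSxSxS => rnxrrrnxSxSxS => rnxrrrnxnxSxS => rnxrrrnxnxnxS => rnxrrrnxnxnxn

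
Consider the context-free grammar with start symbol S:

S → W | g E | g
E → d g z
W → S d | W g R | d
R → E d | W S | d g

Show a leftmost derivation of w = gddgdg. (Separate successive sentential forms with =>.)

S => W => WgR => SdgR => WdgR => SddgR => gddgR => gddgdg

S => W   [S → W]
W => WgR   [W → W g R]
WgR => SdgR   [W → S d]
SdgR => WdgR   [S → W]
WdgR => SddgR   [W → S d]
SddgR => gddgR   [S → g]
gddgR => gddgdg   [R → d g]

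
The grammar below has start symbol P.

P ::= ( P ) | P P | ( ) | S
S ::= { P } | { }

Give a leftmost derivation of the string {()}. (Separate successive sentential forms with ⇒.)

P⇒S⇒{P}⇒{()}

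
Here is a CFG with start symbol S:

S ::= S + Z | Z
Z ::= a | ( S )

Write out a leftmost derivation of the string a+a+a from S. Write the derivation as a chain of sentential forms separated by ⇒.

S ⇒ S+Z   [S ::= S + Z]
S+Z ⇒ S+Z+Z   [S ::= S + Z]
S+Z+Z ⇒ Z+Z+Z   [S ::= Z]
Z+Z+Z ⇒ a+Z+Z   [Z ::= a]
a+Z+Z ⇒ a+a+Z   [Z ::= a]
a+a+Z ⇒ a+a+a   [Z ::= a]

S⇒S+Z⇒S+Z+Z⇒Z+Z+Z⇒a+Z+Z⇒a+a+Z⇒a+a+a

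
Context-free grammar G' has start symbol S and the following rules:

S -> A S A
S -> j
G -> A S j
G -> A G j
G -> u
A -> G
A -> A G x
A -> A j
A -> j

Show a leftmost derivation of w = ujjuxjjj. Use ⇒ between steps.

S ⇒ ASA ⇒ AjSA ⇒ AGxjSA ⇒ AjGxjSA ⇒ AjjGxjSA ⇒ GjjGxjSA ⇒ ujjGxjSA ⇒ ujjuxjSA ⇒ ujjuxjjA ⇒ ujjuxjjj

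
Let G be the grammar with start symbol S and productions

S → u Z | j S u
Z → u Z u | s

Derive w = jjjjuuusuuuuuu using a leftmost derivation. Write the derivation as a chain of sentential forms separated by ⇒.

S ⇒ jSu ⇒ jjSuu ⇒ jjjSuuu ⇒ jjjjSuuuu ⇒ jjjjuZuuuu ⇒ jjjjuuZuuuuu ⇒ jjjjuuuZuuuuuu ⇒ jjjjuuusuuuuuu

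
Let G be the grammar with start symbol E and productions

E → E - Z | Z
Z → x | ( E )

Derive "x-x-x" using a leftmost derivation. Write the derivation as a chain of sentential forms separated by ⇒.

E ⇒ E-Z   [E → E - Z]
E-Z ⇒ E-Z-Z   [E → E - Z]
E-Z-Z ⇒ Z-Z-Z   [E → Z]
Z-Z-Z ⇒ x-Z-Z   [Z → x]
x-Z-Z ⇒ x-x-Z   [Z → x]
x-x-Z ⇒ x-x-x   [Z → x]

E ⇒ E-Z ⇒ E-Z-Z ⇒ Z-Z-Z ⇒ x-Z-Z ⇒ x-x-Z ⇒ x-x-x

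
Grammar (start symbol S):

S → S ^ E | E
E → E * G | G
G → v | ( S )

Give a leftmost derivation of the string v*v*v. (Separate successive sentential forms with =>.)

S => E => E*G => E*G*G => G*G*G => v*G*G => v*v*G => v*v*v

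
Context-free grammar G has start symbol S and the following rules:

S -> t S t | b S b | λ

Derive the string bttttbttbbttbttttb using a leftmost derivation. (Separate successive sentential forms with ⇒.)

S ⇒ bSb   [S -> b S b]
bSb ⇒ btStb   [S -> t S t]
btStb ⇒ bttSttb   [S -> t S t]
bttSttb ⇒ btttStttb   [S -> t S t]
btttStttb ⇒ bttttSttttb   [S -> t S t]
bttttSttttb ⇒ bttttbSbttttb   [S -> b S b]
bttttbSbttttb ⇒ bttttbtStbttttb   [S -> t S t]
bttttbtStbttttb ⇒ bttttbttSttbttttb   [S -> t S t]
bttttbttSttbttttb ⇒ bttttbttbSbttbttttb   [S -> b S b]
bttttbttbSbttbttttb ⇒ bttttbttbbttbttttb   [S -> λ]

S ⇒ bSb ⇒ btStb ⇒ bttSttb ⇒ btttStttb ⇒ bttttSttttb ⇒ bttttbSbttttb ⇒ bttttbtStbttttb ⇒ bttttbttSttbttttb ⇒ bttttbttbSbttbttttb ⇒ bttttbttbbttbttttb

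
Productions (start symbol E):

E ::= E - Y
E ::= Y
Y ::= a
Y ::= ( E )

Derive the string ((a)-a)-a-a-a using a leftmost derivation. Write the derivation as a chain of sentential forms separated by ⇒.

E ⇒ E-Y   [E ::= E - Y]
E-Y ⇒ E-Y-Y   [E ::= E - Y]
E-Y-Y ⇒ E-Y-Y-Y   [E ::= E - Y]
E-Y-Y-Y ⇒ Y-Y-Y-Y   [E ::= Y]
Y-Y-Y-Y ⇒ (E)-Y-Y-Y   [Y ::= ( E )]
(E)-Y-Y-Y ⇒ (E-Y)-Y-Y-Y   [E ::= E - Y]
(E-Y)-Y-Y-Y ⇒ (Y-Y)-Y-Y-Y   [E ::= Y]
(Y-Y)-Y-Y-Y ⇒ ((E)-Y)-Y-Y-Y   [Y ::= ( E )]
((E)-Y)-Y-Y-Y ⇒ ((Y)-Y)-Y-Y-Y   [E ::= Y]
((Y)-Y)-Y-Y-Y ⇒ ((a)-Y)-Y-Y-Y   [Y ::= a]
((a)-Y)-Y-Y-Y ⇒ ((a)-a)-Y-Y-Y   [Y ::= a]
((a)-a)-Y-Y-Y ⇒ ((a)-a)-a-Y-Y   [Y ::= a]
((a)-a)-a-Y-Y ⇒ ((a)-a)-a-a-Y   [Y ::= a]
((a)-a)-a-a-Y ⇒ ((a)-a)-a-a-a   [Y ::= a]

E⇒E-Y⇒E-Y-Y⇒E-Y-Y-Y⇒Y-Y-Y-Y⇒(E)-Y-Y-Y⇒(E-Y)-Y-Y-Y⇒(Y-Y)-Y-Y-Y⇒((E)-Y)-Y-Y-Y⇒((Y)-Y)-Y-Y-Y⇒((a)-Y)-Y-Y-Y⇒((a)-a)-Y-Y-Y⇒((a)-a)-a-Y-Y⇒((a)-a)-a-a-Y⇒((a)-a)-a-a-a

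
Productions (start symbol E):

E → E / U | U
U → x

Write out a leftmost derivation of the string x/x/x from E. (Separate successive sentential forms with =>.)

E => E/U   [E → E / U]
E/U => E/U/U   [E → E / U]
E/U/U => U/U/U   [E → U]
U/U/U => x/U/U   [U → x]
x/U/U => x/x/U   [U → x]
x/x/U => x/x/x   [U → x]

E => E/U => E/U/U => U/U/U => x/U/U => x/x/U => x/x/x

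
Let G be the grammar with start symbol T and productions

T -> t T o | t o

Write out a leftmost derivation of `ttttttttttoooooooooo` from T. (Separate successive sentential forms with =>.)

T => tTo => ttToo => tttTooo => ttttToooo => tttttTooooo => ttttttToooooo => tttttttTooooooo => ttttttttToooooooo => tttttttttTooooooooo => ttttttttttoooooooooo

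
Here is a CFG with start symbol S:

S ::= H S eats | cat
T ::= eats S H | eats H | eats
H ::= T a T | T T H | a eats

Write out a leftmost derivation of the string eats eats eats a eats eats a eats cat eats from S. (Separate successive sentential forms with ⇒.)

S ⇒ H S eats ⇒ T T H S eats ⇒ eats H T H S eats ⇒ eats T T H T H S eats ⇒ eats eats T H T H S eats ⇒ eats eats eats H T H S eats ⇒ eats eats eats a eats T H S eats ⇒ eats eats eats a eats eats H S eats ⇒ eats eats eats a eats eats a eats S eats ⇒ eats eats eats a eats eats a eats cat eats

S ⇒ H S eats   [S ::= H S eats]
H S eats ⇒ T T H S eats   [H ::= T T H]
T T H S eats ⇒ eats H T H S eats   [T ::= eats H]
eats H T H S eats ⇒ eats T T H T H S eats   [H ::= T T H]
eats T T H T H S eats ⇒ eats eats T H T H S eats   [T ::= eats]
eats eats T H T H S eats ⇒ eats eats eats H T H S eats   [T ::= eats]
eats eats eats H T H S eats ⇒ eats eats eats a eats T H S eats   [H ::= a eats]
eats eats eats a eats T H S eats ⇒ eats eats eats a eats eats H S eats   [T ::= eats]
eats eats eats a eats eats H S eats ⇒ eats eats eats a eats eats a eats S eats   [H ::= a eats]
eats eats eats a eats eats a eats S eats ⇒ eats eats eats a eats eats a eats cat eats   [S ::= cat]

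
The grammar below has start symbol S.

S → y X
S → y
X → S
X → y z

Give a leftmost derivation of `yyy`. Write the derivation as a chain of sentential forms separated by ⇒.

S⇒yX⇒yS⇒yyX⇒yyS⇒yyy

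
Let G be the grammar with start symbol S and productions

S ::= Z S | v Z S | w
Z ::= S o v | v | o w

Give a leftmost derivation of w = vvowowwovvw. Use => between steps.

S => vZS => vvS => vvZS => vvSovS => vvZSovS => vvowSovS => vvowZSovS => vvowowSovS => vvowowwovS => vvowowwovZS => vvowowwovvS => vvowowwovvw

S => vZS   [S ::= v Z S]
vZS => vvS   [Z ::= v]
vvS => vvZS   [S ::= Z S]
vvZS => vvSovS   [Z ::= S o v]
vvSovS => vvZSovS   [S ::= Z S]
vvZSovS => vvowSovS   [Z ::= o w]
vvowSovS => vvowZSovS   [S ::= Z S]
vvowZSovS => vvowowSovS   [Z ::= o w]
vvowowSovS => vvowowwovS   [S ::= w]
vvowowwovS => vvowowwovZS   [S ::= Z S]
vvowowwovZS => vvowowwovvS   [Z ::= v]
vvowowwovvS => vvowowwovvw   [S ::= w]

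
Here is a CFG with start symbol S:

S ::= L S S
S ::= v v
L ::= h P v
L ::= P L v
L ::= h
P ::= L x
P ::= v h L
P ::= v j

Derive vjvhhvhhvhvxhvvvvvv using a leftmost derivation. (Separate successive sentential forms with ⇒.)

S⇒LSS⇒PLvSS⇒vjLvSS⇒vjPLvvSS⇒vjLxLvvSS⇒vjPLvxLvvSS⇒vjvhLLvxLvvSS⇒vjvhhPvLvxLvvSS⇒vjvhhvhLvLvxLvvSS⇒vjvhhvhhvLvxLvvSS⇒vjvhhvhhvhvxLvvSS⇒vjvhhvhhvhvxhvvSS⇒vjvhhvhhvhvxhvvvvS⇒vjvhhvhhvhvxhvvvvvv

S ⇒ LSS   [S ::= L S S]
LSS ⇒ PLvSS   [L ::= P L v]
PLvSS ⇒ vjLvSS   [P ::= v j]
vjLvSS ⇒ vjPLvvSS   [L ::= P L v]
vjPLvvSS ⇒ vjLxLvvSS   [P ::= L x]
vjLxLvvSS ⇒ vjPLvxLvvSS   [L ::= P L v]
vjPLvxLvvSS ⇒ vjvhLLvxLvvSS   [P ::= v h L]
vjvhLLvxLvvSS ⇒ vjvhhPvLvxLvvSS   [L ::= h P v]
vjvhhPvLvxLvvSS ⇒ vjvhhvhLvLvxLvvSS   [P ::= v h L]
vjvhhvhLvLvxLvvSS ⇒ vjvhhvhhvLvxLvvSS   [L ::= h]
vjvhhvhhvLvxLvvSS ⇒ vjvhhvhhvhvxLvvSS   [L ::= h]
vjvhhvhhvhvxLvvSS ⇒ vjvhhvhhvhvxhvvSS   [L ::= h]
vjvhhvhhvhvxhvvSS ⇒ vjvhhvhhvhvxhvvvvS   [S ::= v v]
vjvhhvhhvhvxhvvvvS ⇒ vjvhhvhhvhvxhvvvvvv   [S ::= v v]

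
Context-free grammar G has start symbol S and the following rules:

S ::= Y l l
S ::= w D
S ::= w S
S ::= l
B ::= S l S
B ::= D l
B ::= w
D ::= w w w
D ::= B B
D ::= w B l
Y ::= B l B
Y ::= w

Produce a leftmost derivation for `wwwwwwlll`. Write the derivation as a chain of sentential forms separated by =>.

S => wD   [S ::= w D]
wD => wwBl   [D ::= w B l]
wwBl => wwDll   [B ::= D l]
wwDll => wwBBll   [D ::= B B]
wwBBll => wwwBll   [B ::= w]
wwwBll => wwwDlll   [B ::= D l]
wwwDlll => wwwwwwlll   [D ::= w w w]

S => wD => wwBl => wwDll => wwBBll => wwwBll => wwwDlll => wwwwwwlll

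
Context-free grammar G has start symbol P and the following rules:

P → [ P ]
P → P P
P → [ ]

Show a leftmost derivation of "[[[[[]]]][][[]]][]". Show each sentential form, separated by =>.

P => PP => [P]P => [PP]P => [PPP]P => [[P]PP]P => [[[P]]PP]P => [[[[P]]]PP]P => [[[[[]]]]PP]P => [[[[[]]]][]P]P => [[[[[]]]][][P]]P => [[[[[]]]][][[]]]P => [[[[[]]]][][[]]][]

P => PP   [P → P P]
PP => [P]P   [P → [ P ]]
[P]P => [PP]P   [P → P P]
[PP]P => [PPP]P   [P → P P]
[PPP]P => [[P]PP]P   [P → [ P ]]
[[P]PP]P => [[[P]]PP]P   [P → [ P ]]
[[[P]]PP]P => [[[[P]]]PP]P   [P → [ P ]]
[[[[P]]]PP]P => [[[[[]]]]PP]P   [P → [ ]]
[[[[[]]]]PP]P => [[[[[]]]][]P]P   [P → [ ]]
[[[[[]]]][]P]P => [[[[[]]]][][P]]P   [P → [ P ]]
[[[[[]]]][][P]]P => [[[[[]]]][][[]]]P   [P → [ ]]
[[[[[]]]][][[]]]P => [[[[[]]]][][[]]][]   [P → [ ]]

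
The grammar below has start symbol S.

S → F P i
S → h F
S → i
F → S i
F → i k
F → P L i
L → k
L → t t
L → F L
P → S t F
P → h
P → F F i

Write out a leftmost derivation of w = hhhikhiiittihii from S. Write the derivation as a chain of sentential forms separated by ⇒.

S ⇒ hF   [S → h F]
hF ⇒ hSi   [F → S i]
hSi ⇒ hFPii   [S → F P i]
hFPii ⇒ hPLiPii   [F → P L i]
hPLiPii ⇒ hhLiPii   [P → h]
hhLiPii ⇒ hhFLiPii   [L → F L]
hhFLiPii ⇒ hhSiLiPii   [F → S i]
hhSiLiPii ⇒ hhhFiLiPii   [S → h F]
hhhFiLiPii ⇒ hhhSiiLiPii   [F → S i]
hhhSiiLiPii ⇒ hhhFPiiiLiPii   [S → F P i]
hhhFPiiiLiPii ⇒ hhhikPiiiLiPii   [F → i k]
hhhikPiiiLiPii ⇒ hhhikhiiiLiPii   [P → h]
hhhikhiiiLiPii ⇒ hhhikhiiittiPii   [L → t t]
hhhikhiiittiPii ⇒ hhhikhiiittihii   [P → h]

S⇒hF⇒hSi⇒hFPii⇒hPLiPii⇒hhLiPii⇒hhFLiPii⇒hhSiLiPii⇒hhhFiLiPii⇒hhhSiiLiPii⇒hhhFPiiiLiPii⇒hhhikPiiiLiPii⇒hhhikhiiiLiPii⇒hhhikhiiittiPii⇒hhhikhiiittihii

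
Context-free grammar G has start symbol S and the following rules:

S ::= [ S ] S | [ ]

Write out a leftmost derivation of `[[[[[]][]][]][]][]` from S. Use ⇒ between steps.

S ⇒ [S]S   [S ::= [ S ] S]
[S]S ⇒ [[S]S]S   [S ::= [ S ] S]
[[S]S]S ⇒ [[[S]S]S]S   [S ::= [ S ] S]
[[[S]S]S]S ⇒ [[[[S]S]S]S]S   [S ::= [ S ] S]
[[[[S]S]S]S]S ⇒ [[[[[]]S]S]S]S   [S ::= [ ]]
[[[[[]]S]S]S]S ⇒ [[[[[]][]]S]S]S   [S ::= [ ]]
[[[[[]][]]S]S]S ⇒ [[[[[]][]][]]S]S   [S ::= [ ]]
[[[[[]][]][]]S]S ⇒ [[[[[]][]][]][]]S   [S ::= [ ]]
[[[[[]][]][]][]]S ⇒ [[[[[]][]][]][]][]   [S ::= [ ]]

S⇒[S]S⇒[[S]S]S⇒[[[S]S]S]S⇒[[[[S]S]S]S]S⇒[[[[[]]S]S]S]S⇒[[[[[]][]]S]S]S⇒[[[[[]][]][]]S]S⇒[[[[[]][]][]][]]S⇒[[[[[]][]][]][]][]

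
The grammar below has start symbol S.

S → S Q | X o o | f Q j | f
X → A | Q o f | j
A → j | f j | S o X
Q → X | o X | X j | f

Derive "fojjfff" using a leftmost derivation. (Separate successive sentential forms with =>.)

S => SQ => SQQ => SQQQ => fQjQQQ => foXjQQQ => fojjQQQ => fojjfQQ => fojjffQ => fojjfff

S => SQ   [S → S Q]
SQ => SQQ   [S → S Q]
SQQ => SQQQ   [S → S Q]
SQQQ => fQjQQQ   [S → f Q j]
fQjQQQ => foXjQQQ   [Q → o X]
foXjQQQ => fojjQQQ   [X → j]
fojjQQQ => fojjfQQ   [Q → f]
fojjfQQ => fojjffQ   [Q → f]
fojjffQ => fojjfff   [Q → f]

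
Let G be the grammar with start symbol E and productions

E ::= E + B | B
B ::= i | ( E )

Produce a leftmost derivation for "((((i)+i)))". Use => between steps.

E => B => (E) => (B) => ((E)) => ((B)) => (((E))) => (((E+B))) => (((B+B))) => ((((E)+B))) => ((((B)+B))) => ((((i)+B))) => ((((i)+i)))

E => B   [E ::= B]
B => (E)   [B ::= ( E )]
(E) => (B)   [E ::= B]
(B) => ((E))   [B ::= ( E )]
((E)) => ((B))   [E ::= B]
((B)) => (((E)))   [B ::= ( E )]
(((E))) => (((E+B)))   [E ::= E + B]
(((E+B))) => (((B+B)))   [E ::= B]
(((B+B))) => ((((E)+B)))   [B ::= ( E )]
((((E)+B))) => ((((B)+B)))   [E ::= B]
((((B)+B))) => ((((i)+B)))   [B ::= i]
((((i)+B))) => ((((i)+i)))   [B ::= i]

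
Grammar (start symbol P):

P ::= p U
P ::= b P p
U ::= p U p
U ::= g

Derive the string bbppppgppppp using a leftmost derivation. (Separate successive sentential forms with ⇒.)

P ⇒ bPp   [P ::= b P p]
bPp ⇒ bbPpp   [P ::= b P p]
bbPpp ⇒ bbpUpp   [P ::= p U]
bbpUpp ⇒ bbppUppp   [U ::= p U p]
bbppUppp ⇒ bbpppUpppp   [U ::= p U p]
bbpppUpppp ⇒ bbppppUppppp   [U ::= p U p]
bbppppUppppp ⇒ bbppppgppppp   [U ::= g]

P ⇒ bPp ⇒ bbPpp ⇒ bbpUpp ⇒ bbppUppp ⇒ bbpppUpppp ⇒ bbppppUppppp ⇒ bbppppgppppp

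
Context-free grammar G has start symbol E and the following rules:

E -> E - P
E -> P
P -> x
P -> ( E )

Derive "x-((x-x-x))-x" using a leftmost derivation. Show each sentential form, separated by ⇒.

E ⇒ E-P ⇒ E-P-P ⇒ P-P-P ⇒ x-P-P ⇒ x-(E)-P ⇒ x-(P)-P ⇒ x-((E))-P ⇒ x-((E-P))-P ⇒ x-((E-P-P))-P ⇒ x-((P-P-P))-P ⇒ x-((x-P-P))-P ⇒ x-((x-x-P))-P ⇒ x-((x-x-x))-P ⇒ x-((x-x-x))-x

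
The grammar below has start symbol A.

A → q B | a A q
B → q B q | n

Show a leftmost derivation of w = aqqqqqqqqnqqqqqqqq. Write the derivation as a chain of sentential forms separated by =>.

A => aAq => aqBq => aqqBqq => aqqqBqqq => aqqqqBqqqq => aqqqqqBqqqqq => aqqqqqqBqqqqqq => aqqqqqqqBqqqqqqq => aqqqqqqqqBqqqqqqqq => aqqqqqqqqnqqqqqqqq

A => aAq   [A → a A q]
aAq => aqBq   [A → q B]
aqBq => aqqBqq   [B → q B q]
aqqBqq => aqqqBqqq   [B → q B q]
aqqqBqqq => aqqqqBqqqq   [B → q B q]
aqqqqBqqqq => aqqqqqBqqqqq   [B → q B q]
aqqqqqBqqqqq => aqqqqqqBqqqqqq   [B → q B q]
aqqqqqqBqqqqqq => aqqqqqqqBqqqqqqq   [B → q B q]
aqqqqqqqBqqqqqqq => aqqqqqqqqBqqqqqqqq   [B → q B q]
aqqqqqqqqBqqqqqqqq => aqqqqqqqqnqqqqqqqq   [B → n]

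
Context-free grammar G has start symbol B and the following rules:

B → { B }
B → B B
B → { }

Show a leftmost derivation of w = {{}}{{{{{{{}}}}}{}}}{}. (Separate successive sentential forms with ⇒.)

B ⇒ BB ⇒ BBB ⇒ {B}BB ⇒ {{}}BB ⇒ {{}}{B}B ⇒ {{}}{{B}}B ⇒ {{}}{{BB}}B ⇒ {{}}{{{B}B}}B ⇒ {{}}{{{{B}}B}}B ⇒ {{}}{{{{{B}}}B}}B ⇒ {{}}{{{{{{B}}}}B}}B ⇒ {{}}{{{{{{{}}}}}B}}B ⇒ {{}}{{{{{{{}}}}}{}}}B ⇒ {{}}{{{{{{{}}}}}{}}}{}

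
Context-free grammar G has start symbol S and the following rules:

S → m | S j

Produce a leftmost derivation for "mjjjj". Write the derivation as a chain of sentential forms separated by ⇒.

S ⇒ Sj ⇒ Sjj ⇒ Sjjj ⇒ Sjjjj ⇒ mjjjj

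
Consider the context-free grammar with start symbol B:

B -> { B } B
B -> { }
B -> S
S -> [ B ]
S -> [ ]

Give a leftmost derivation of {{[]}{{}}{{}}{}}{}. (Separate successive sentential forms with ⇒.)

B ⇒ {B}B ⇒ {{B}B}B ⇒ {{S}B}B ⇒ {{[]}B}B ⇒ {{[]}{B}B}B ⇒ {{[]}{{}}B}B ⇒ {{[]}{{}}{B}B}B ⇒ {{[]}{{}}{{}}B}B ⇒ {{[]}{{}}{{}}{}}B ⇒ {{[]}{{}}{{}}{}}{}

B ⇒ {B}B   [B -> { B } B]
{B}B ⇒ {{B}B}B   [B -> { B } B]
{{B}B}B ⇒ {{S}B}B   [B -> S]
{{S}B}B ⇒ {{[]}B}B   [S -> [ ]]
{{[]}B}B ⇒ {{[]}{B}B}B   [B -> { B } B]
{{[]}{B}B}B ⇒ {{[]}{{}}B}B   [B -> { }]
{{[]}{{}}B}B ⇒ {{[]}{{}}{B}B}B   [B -> { B } B]
{{[]}{{}}{B}B}B ⇒ {{[]}{{}}{{}}B}B   [B -> { }]
{{[]}{{}}{{}}B}B ⇒ {{[]}{{}}{{}}{}}B   [B -> { }]
{{[]}{{}}{{}}{}}B ⇒ {{[]}{{}}{{}}{}}{}   [B -> { }]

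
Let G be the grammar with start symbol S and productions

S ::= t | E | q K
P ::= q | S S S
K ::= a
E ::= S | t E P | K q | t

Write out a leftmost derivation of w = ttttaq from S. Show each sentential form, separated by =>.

S => E => tEP => tSP => ttP => ttSSS => ttESS => tttSS => tttES => ttttS => ttttE => ttttKq => ttttaq

S => E   [S ::= E]
E => tEP   [E ::= t E P]
tEP => tSP   [E ::= S]
tSP => ttP   [S ::= t]
ttP => ttSSS   [P ::= S S S]
ttSSS => ttESS   [S ::= E]
ttESS => tttSS   [E ::= t]
tttSS => tttES   [S ::= E]
tttES => ttttS   [E ::= t]
ttttS => ttttE   [S ::= E]
ttttE => ttttKq   [E ::= K q]
ttttKq => ttttaq   [K ::= a]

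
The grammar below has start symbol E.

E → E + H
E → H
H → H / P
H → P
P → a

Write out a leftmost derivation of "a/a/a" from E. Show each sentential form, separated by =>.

E => H   [E → H]
H => H/P   [H → H / P]
H/P => H/P/P   [H → H / P]
H/P/P => P/P/P   [H → P]
P/P/P => a/P/P   [P → a]
a/P/P => a/a/P   [P → a]
a/a/P => a/a/a   [P → a]

E => H => H/P => H/P/P => P/P/P => a/P/P => a/a/P => a/a/a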